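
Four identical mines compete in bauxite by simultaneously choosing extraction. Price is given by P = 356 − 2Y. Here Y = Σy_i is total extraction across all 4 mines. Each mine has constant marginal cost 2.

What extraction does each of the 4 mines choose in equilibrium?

A representative mine's profit is π_i = y_i(356 − 2Y) − 2y_i, with Y = y_i + Σ_{j≠i} y_j.
First-order condition: 354 − 4y_i − 2Σ_{j≠i} y_j = 0.
Imposing symmetry (y_j = y for all j) turns Σ_{j≠i} y_j into 3y, so 354 = 10y and y = 35.4.

35.4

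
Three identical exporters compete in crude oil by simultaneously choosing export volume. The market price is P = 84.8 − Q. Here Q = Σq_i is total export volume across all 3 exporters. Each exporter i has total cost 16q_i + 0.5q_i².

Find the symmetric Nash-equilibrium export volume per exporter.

13.76

A representative exporter's profit is π_i = q_i(84.8 − Q) − 16q_i − 0.5q_i², with Q = q_i + Σ_{j≠i} q_j.
First-order condition: 68.8 − 3q_i − Σ_{j≠i} q_j = 0.
In a symmetric equilibrium every exporter chooses the same q, so Σ_{j≠i} q_j = 2q. The condition becomes 68.8 − 5q = 0, giving q = 68.8/5 = 13.76.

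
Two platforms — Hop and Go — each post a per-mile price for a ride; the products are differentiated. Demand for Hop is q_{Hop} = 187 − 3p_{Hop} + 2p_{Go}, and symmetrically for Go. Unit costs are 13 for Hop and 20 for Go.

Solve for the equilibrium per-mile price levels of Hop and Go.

57.8125, 60.4375

Hop's profit: π = (p_{Hop} − 13)(187 − 3p_{Hop} + 2p_{Go}).
∂π/∂p_{Hop} = 226 − 6p_{Hop} + 2p_{Go} = 0 ⇒ p_{Hop} = 113/3 + (1/3)p_{Go}.
Similarly p_{Go} = 247/6 + (1/3)p_{Hop}.
Substituting the second reaction function into the first: p_{Hop} = 113/3 + (1/3)(247/6 + (1/3)p_{Hop}), which gives (8/9)p_{Hop} = 925/18 ⇒ p_{Hop} = 57.8125.
Then p_{Go} = 247/6 + (1/3)·57.8125 = 60.4375.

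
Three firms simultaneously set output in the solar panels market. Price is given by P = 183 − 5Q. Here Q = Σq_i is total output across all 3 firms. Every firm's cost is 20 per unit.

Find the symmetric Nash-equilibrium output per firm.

8.15

A representative firm's profit is π_i = q_i(183 − 5Q) − 20q_i, with Q = q_i + Σ_{j≠i} q_j.
First-order condition: 163 − 10q_i − 5Σ_{j≠i} q_j = 0.
In a symmetric equilibrium every firm chooses the same q, so Σ_{j≠i} q_j = 2q. The condition becomes 163 − 20q = 0, giving q = 163/20 = 8.15.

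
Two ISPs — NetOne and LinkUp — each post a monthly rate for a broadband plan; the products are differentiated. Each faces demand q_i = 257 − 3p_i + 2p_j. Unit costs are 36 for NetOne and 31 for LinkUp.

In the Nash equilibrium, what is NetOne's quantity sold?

NetOne's profit: π = (p_{NetOne} − 36)(257 − 3p_{NetOne} + 2p_{LinkUp}).
∂π/∂p_{NetOne} = 365 − 6p_{NetOne} + 2p_{LinkUp} = 0 ⇒ p_{NetOne} = 365/6 + (1/3)p_{LinkUp}.
Similarly p_{LinkUp} = 175/3 + (1/3)p_{NetOne}.
Solving the two reaction functions simultaneously: (1 − (1/3)(1/3))p_{NetOne} = 365/6 + (1/3)·(175/3), so (8/9)p_{NetOne} = 1445/18 and p_{NetOne} = 90.3125.
Then p_{LinkUp} = 175/3 + (1/3)·90.3125 = 88.4375.
q_{NetOne} = 257 − 3·90.3125 + 2·88.4375 = 162.9375.

162.9375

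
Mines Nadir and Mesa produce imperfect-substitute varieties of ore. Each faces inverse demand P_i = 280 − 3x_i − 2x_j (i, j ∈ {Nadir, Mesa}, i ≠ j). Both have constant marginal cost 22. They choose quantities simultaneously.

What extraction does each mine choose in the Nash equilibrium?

Mine Nadir's profit: π = x_{Nadir}(280 − 3x_{Nadir} − 2x_{Mesa}) − 22x_{Nadir}.
∂π/∂x_{Nadir} = 258 − 6x_{Nadir} − 2x_{Mesa} = 0 ⇒ x_{Nadir} = 43 − (1/3)x_{Mesa}.
Setting x_{Nadir} = x_{Mesa} in the reaction function: x_{Nadir} = 43 − (1/3)x_{Nadir}, so x_{Nadir} = 43 / (4/3) = 32.25.

32.25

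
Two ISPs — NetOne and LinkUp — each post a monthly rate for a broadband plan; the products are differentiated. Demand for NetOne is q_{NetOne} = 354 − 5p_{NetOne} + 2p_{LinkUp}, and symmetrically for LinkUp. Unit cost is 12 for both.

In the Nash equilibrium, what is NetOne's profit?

NetOne's profit: π = (p_{NetOne} − 12)(354 − 5p_{NetOne} + 2p_{LinkUp}).
∂π/∂p_{NetOne} = 414 − 10p_{NetOne} + 2p_{LinkUp} = 0 ⇒ p_{NetOne} = 41.4 + 0.2p_{LinkUp}.
Setting p_{NetOne} = p_{LinkUp} in the reaction function: p_{NetOne} = 41.4 + 0.2p_{NetOne}, so p_{NetOne} = 41.4 / 0.8 = 51.75.
q_{NetOne} = 354 − 5·51.75 + 2·51.75 = 198.75.
Profit = (51.75 − 12)·198.75 = 7900.3125.

7900.3125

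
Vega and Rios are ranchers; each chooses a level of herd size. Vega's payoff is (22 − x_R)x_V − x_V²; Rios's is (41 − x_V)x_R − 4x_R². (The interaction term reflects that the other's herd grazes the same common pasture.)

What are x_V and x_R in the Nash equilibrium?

Expanding Vega's payoff: 22x_V − x_Rx_V − x_V².
∂π/∂x_V = 22 − x_R − 2x_V = 0, so x_V = 11 − 0.5x_R.
Likewise for Rios: x_R = 5.125 − 0.125x_V.
Substituting the second reaction function into the first: x_V = 11 − 0.5(5.125 − 0.125x_V), which gives 0.9375x_V = 8.4375 ⇒ x_V = 9.
Then x_R = 5.125 − 0.125·9 = 4.

9, 4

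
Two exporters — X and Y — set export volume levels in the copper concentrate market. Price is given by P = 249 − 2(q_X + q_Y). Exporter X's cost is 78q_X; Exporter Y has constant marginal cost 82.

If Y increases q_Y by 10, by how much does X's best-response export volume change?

Exporter X's profit: π = q_X(249 − 2(q_X + q_Y)) − 78q_X.
∂π/∂q_X = 171 − 4q_X − 2q_Y = 0, so q_X = 42.75 − 0.5q_Y.
The reaction-function slope is −0.5, so a 10-unit rise in q_Y moves q_X by −0.5 × 10 = −5. X's best response falls — the actions are strategic substitutes.

-5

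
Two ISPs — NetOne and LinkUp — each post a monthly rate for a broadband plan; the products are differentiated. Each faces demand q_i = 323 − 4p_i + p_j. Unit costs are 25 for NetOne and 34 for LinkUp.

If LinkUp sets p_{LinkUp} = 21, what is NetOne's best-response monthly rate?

NetOne's profit: π = (p_{NetOne} − 25)(323 − 4p_{NetOne} + p_{LinkUp}).
∂π/∂p_{NetOne} = 423 − 8p_{NetOne} + p_{LinkUp} = 0 ⇒ p_{NetOne} = 52.875 + 0.125p_{LinkUp}.
At p_{LinkUp} = 21: p_{NetOne} = 52.875 + 0.125·21 = 55.5.

55.5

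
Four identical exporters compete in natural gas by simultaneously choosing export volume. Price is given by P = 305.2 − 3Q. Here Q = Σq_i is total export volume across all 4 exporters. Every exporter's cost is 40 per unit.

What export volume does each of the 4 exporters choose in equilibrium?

A representative exporter's profit is π_i = q_i(305.2 − 3Q) − 40q_i, with Q = q_i + Σ_{j≠i} q_j.
First-order condition: 265.2 − 6q_i − 3Σ_{j≠i} q_j = 0.
With identical exporters, set every q_j = q: then 265.2 − 6q − 9q = 0, i.e. q = 265.2/15 = 17.68.

17.68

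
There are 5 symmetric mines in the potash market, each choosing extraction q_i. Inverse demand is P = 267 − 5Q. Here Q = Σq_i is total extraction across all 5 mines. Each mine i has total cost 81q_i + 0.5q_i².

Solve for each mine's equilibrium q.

6

A representative mine's profit is π_i = q_i(267 − 5Q) − 81q_i − 0.5q_i², with Q = q_i + Σ_{j≠i} q_j.
First-order condition: 186 − 11q_i − 5Σ_{j≠i} q_j = 0.
Imposing symmetry (q_j = q for all j) turns Σ_{j≠i} q_j into 4q, so 186 = 31q and q = 6.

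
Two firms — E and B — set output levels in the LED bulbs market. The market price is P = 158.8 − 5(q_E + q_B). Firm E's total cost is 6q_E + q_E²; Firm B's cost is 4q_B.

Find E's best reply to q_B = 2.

11.9

Firm E's profit: π = q_E(158.8 − 5(q_E + q_B)) − 6q_E − q_E².
∂π/∂q_E = 152.8 − 12q_E − 5q_B = 0, so q_E = 191/15 − (5/12)q_B.
At q_B = 2: q_E = 191/15 − (5/12)·2 = 11.9.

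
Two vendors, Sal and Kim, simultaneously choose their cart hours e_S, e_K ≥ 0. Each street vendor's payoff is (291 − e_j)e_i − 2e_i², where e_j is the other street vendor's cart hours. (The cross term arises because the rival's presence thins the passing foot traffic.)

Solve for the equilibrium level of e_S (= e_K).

58.2

Sal's payoff is (291 − e_K)e_S − 2e_S².
∂π/∂e_S = 291 − e_K − 4e_S = 0, so e_S = 72.75 − 0.25e_K.
By symmetry e_K = e_S; substituting into the reaction function, 1.25e_S = 72.75 and e_S = 58.2.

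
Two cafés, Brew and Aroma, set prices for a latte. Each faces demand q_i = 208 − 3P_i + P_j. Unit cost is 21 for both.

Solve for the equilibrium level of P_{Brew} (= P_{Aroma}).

Brew's profit: π = (P_{Brew} − 21)(208 − 3P_{Brew} + P_{Aroma}).
∂π/∂P_{Brew} = 271 − 6P_{Brew} + P_{Aroma} = 0 ⇒ P_{Brew} = 271/6 + (1/6)P_{Aroma}.
The game is symmetric, so in equilibrium P_{Aroma} = P_{Brew}: the reaction function gives (5/6)P_{Brew} = 271/6, hence P_{Brew} = 54.2.

54.2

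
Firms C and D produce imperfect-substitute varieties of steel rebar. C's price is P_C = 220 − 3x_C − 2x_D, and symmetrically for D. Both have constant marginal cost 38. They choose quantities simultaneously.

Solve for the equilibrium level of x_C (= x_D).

22.75

Firm C's profit: π = x_C(220 − 3x_C − 2x_D) − 38x_C.
∂π/∂x_C = 182 − 6x_C − 2x_D = 0 ⇒ x_C = 91/3 − (1/3)x_D.
Setting x_C = x_D in the reaction function: x_C = 91/3 − (1/3)x_C, so x_C = (91/3) / (4/3) = 22.75.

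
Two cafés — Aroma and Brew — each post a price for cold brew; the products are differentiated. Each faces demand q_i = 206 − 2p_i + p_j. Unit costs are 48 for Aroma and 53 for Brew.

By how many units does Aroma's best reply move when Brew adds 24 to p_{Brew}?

6

Aroma's profit: π = (p_{Aroma} − 48)(206 − 2p_{Aroma} + p_{Brew}).
∂π/∂p_{Aroma} = 302 − 4p_{Aroma} + p_{Brew} = 0 ⇒ p_{Aroma} = 75.5 + 0.25p_{Brew}.
The reaction-function slope is 0.25, so a 24-unit rise in p_{Brew} moves p_{Aroma} by 0.25 × 24 = 6. Aroma's best response rises — the actions are strategic complements.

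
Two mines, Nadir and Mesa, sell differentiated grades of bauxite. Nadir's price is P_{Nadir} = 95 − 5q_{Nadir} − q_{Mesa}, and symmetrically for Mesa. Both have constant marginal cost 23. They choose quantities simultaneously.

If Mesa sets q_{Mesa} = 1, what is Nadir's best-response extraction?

7.1

Mine Nadir's profit: π = q_{Nadir}(95 − 5q_{Nadir} − q_{Mesa}) − 23q_{Nadir}.
∂π/∂q_{Nadir} = 72 − 10q_{Nadir} − q_{Mesa} = 0 ⇒ q_{Nadir} = 7.2 − 0.1q_{Mesa}.
At q_{Mesa} = 1: q_{Nadir} = 7.2 − 0.1·1 = 7.1.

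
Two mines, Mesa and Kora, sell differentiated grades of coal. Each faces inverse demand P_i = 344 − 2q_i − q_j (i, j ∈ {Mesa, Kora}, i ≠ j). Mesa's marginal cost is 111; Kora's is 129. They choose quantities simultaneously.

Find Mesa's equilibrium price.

Mine Mesa's profit: π = q_{Mesa}(344 − 2q_{Mesa} − q_{Kora}) − 111q_{Mesa}.
∂π/∂q_{Mesa} = 233 − 4q_{Mesa} − q_{Kora} = 0 ⇒ q_{Mesa} = 58.25 − 0.25q_{Kora}.
Similarly q_{Kora} = 53.75 − 0.25q_{Mesa}.
Substituting the second reaction function into the first: q_{Mesa} = 58.25 − 0.25(53.75 − 0.25q_{Mesa}), which gives 0.9375q_{Mesa} = 44.8125 ⇒ q_{Mesa} = 47.8.
Then q_{Kora} = 53.75 − 0.25·47.8 = 41.8.
P_{Mesa} = 344 − 2·47.8 − 41.8 = 206.6.

206.6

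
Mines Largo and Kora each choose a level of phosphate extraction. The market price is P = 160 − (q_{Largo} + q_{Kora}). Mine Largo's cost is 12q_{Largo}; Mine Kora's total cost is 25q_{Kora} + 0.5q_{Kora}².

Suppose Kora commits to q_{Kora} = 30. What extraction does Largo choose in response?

59

Mine Largo's profit: π = q_{Largo}(160 − (q_{Largo} + q_{Kora})) − 12q_{Largo}.
∂π/∂q_{Largo} = 148 − 2q_{Largo} − q_{Kora} = 0, so q_{Largo} = 74 − 0.5q_{Kora}.
At q_{Kora} = 30: q_{Largo} = 74 − 0.5·30 = 59.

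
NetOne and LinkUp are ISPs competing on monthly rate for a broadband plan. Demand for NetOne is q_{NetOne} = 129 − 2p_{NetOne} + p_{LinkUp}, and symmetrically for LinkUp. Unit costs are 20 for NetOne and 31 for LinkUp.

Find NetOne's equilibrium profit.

2857.68

NetOne's profit: π = (p_{NetOne} − 20)(129 − 2p_{NetOne} + p_{LinkUp}).
∂π/∂p_{NetOne} = 169 − 4p_{NetOne} + p_{LinkUp} = 0 ⇒ p_{NetOne} = 42.25 + 0.25p_{LinkUp}.
Similarly p_{LinkUp} = 47.75 + 0.25p_{NetOne}.
Substituting the second reaction function into the first: p_{NetOne} = 42.25 + 0.25(47.75 + 0.25p_{NetOne}), which gives 0.9375p_{NetOne} = 54.1875 ⇒ p_{NetOne} = 57.8.
Then p_{LinkUp} = 47.75 + 0.25·57.8 = 62.2.
q_{NetOne} = 129 − 2·57.8 + 62.2 = 75.6.
Profit = (57.8 − 20)·75.6 = 2857.68.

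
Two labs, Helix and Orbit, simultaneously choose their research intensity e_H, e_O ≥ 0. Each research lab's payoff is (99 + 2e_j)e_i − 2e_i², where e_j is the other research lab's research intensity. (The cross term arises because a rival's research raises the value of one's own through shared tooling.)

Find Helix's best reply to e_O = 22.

35.75

Helix's payoff is (99 + 2e_O)e_H − 2e_H².
∂π/∂e_H = 99 + 2e_O − 4e_H = 0, so e_H = 24.75 + 0.5e_O.
At e_O = 22: e_H = 24.75 + 0.5·22 = 35.75.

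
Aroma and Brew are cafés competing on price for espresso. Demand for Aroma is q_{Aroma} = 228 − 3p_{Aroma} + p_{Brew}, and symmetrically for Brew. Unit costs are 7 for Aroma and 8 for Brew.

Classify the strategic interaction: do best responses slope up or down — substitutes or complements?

strategic complements

Aroma's profit: π = (p_{Aroma} − 7)(228 − 3p_{Aroma} + p_{Brew}).
∂π/∂p_{Aroma} = 249 − 6p_{Aroma} + p_{Brew} = 0 ⇒ p_{Aroma} = 41.5 + (1/6)p_{Brew}.
The best-response slope dp_{Aroma}/dp_{Brew} = 1/6 > 0: the reaction function is upward-sloping, so the choices are strategic complements.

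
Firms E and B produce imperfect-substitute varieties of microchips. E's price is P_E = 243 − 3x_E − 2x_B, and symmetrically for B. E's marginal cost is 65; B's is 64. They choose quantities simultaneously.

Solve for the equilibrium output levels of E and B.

22.1875, 22.4375

Firm E's profit: π = x_E(243 − 3x_E − 2x_B) − 65x_E.
∂π/∂x_E = 178 − 6x_E − 2x_B = 0 ⇒ x_E = 89/3 − (1/3)x_B.
Similarly x_B = 179/6 − (1/3)x_E.
Plugging x_B into E's best response: x_E = 89/3 − (1/3)(179/6 − (1/3)x_E) ⇒ (8/9)x_E = 355/18, so x_E = 22.1875.
Then x_B = 179/6 − (1/3)·22.1875 = 22.4375.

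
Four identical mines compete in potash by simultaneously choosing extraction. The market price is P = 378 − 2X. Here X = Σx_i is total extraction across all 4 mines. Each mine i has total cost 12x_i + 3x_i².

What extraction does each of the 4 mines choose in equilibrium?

22.875

A representative mine's profit is π_i = x_i(378 − 2X) − 12x_i − 3x_i², with X = x_i + Σ_{j≠i} x_j.
First-order condition: 366 − 10x_i − 2Σ_{j≠i} x_j = 0.
In a symmetric equilibrium every mine chooses the same x, so Σ_{j≠i} x_j = 3x. The condition becomes 366 − 16x = 0, giving x = 366/16 = 22.875.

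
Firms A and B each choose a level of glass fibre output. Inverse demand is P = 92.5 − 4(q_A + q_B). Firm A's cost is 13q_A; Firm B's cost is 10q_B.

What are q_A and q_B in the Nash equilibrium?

6.375, 7.125

Firm A's profit: π = q_A(92.5 − 4(q_A + q_B)) − 13q_A.
∂π/∂q_A = 79.5 − 8q_A − 4q_B = 0, so q_A = 9.9375 − 0.5q_B.
By the same steps for B: q_B = 10.3125 − 0.5q_A.
Plugging q_B into A's best response: q_A = 9.9375 − 0.5(10.3125 − 0.5q_A) ⇒ 0.75q_A = 153/32, so q_A = 6.375.
Then q_B = 10.3125 − 0.5·6.375 = 7.125.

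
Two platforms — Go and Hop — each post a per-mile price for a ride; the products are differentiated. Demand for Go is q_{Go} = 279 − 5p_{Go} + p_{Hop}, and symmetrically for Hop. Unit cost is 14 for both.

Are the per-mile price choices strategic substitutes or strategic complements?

strategic complements

Go's profit: π = (p_{Go} − 14)(279 − 5p_{Go} + p_{Hop}).
∂π/∂p_{Go} = 349 − 10p_{Go} + p_{Hop} = 0 ⇒ p_{Go} = 34.9 + 0.1p_{Hop}.
The best-response slope dp_{Go}/dp_{Hop} = 0.1 > 0: the reaction function is upward-sloping, so the choices are strategic complements.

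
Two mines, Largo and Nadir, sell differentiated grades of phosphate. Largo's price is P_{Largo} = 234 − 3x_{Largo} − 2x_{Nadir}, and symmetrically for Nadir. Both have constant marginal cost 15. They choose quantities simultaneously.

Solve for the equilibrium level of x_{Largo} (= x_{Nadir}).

27.375

Mine Largo's profit: π = x_{Largo}(234 − 3x_{Largo} − 2x_{Nadir}) − 15x_{Largo}.
∂π/∂x_{Largo} = 219 − 6x_{Largo} − 2x_{Nadir} = 0 ⇒ x_{Largo} = 36.5 − (1/3)x_{Nadir}.
By symmetry x_{Nadir} = x_{Largo}; substituting into the reaction function, (4/3)x_{Largo} = 36.5 and x_{Largo} = 27.375.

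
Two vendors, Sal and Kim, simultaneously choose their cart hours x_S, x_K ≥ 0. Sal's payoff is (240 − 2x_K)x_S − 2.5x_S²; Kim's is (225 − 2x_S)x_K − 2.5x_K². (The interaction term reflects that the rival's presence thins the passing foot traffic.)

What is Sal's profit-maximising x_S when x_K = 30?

36

Expanding Sal's payoff: 240x_S − 2x_Kx_S − 2.5x_S².
∂π/∂x_S = 240 − 2x_K − 5x_S = 0, so x_S = 48 − 0.4x_K.
At x_K = 30: x_S = 48 − 0.4·30 = 36.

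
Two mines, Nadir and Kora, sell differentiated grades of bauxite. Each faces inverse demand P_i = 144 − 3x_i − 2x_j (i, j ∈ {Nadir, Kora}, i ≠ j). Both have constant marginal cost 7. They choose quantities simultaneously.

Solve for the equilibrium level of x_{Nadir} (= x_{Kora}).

17.125

Mine Nadir's profit: π = x_{Nadir}(144 − 3x_{Nadir} − 2x_{Kora}) − 7x_{Nadir}.
∂π/∂x_{Nadir} = 137 − 6x_{Nadir} − 2x_{Kora} = 0 ⇒ x_{Nadir} = 137/6 − (1/3)x_{Kora}.
The game is symmetric, so in equilibrium x_{Kora} = x_{Nadir}: the reaction function gives (4/3)x_{Nadir} = 137/6, hence x_{Nadir} = 17.125.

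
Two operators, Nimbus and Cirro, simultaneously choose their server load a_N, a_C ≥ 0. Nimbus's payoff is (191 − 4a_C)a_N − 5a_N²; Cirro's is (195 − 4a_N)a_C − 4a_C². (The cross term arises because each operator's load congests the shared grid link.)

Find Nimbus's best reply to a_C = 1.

Expanding Nimbus's payoff: 191a_N − 4a_Ca_N − 5a_N².
∂π/∂a_N = 191 − 4a_C − 10a_N = 0, so a_N = 19.1 − 0.4a_C.
At a_C = 1: a_N = 19.1 − 0.4·1 = 18.7.

18.7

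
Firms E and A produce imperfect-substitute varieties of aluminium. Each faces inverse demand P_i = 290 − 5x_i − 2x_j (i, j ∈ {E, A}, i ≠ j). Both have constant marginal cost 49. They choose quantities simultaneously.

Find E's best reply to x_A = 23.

Firm E's profit: π = x_E(290 − 5x_E − 2x_A) − 49x_E.
∂π/∂x_E = 241 − 10x_E − 2x_A = 0 ⇒ x_E = 24.1 − 0.2x_A.
At x_A = 23: x_E = 24.1 − 0.2·23 = 19.5.

19.5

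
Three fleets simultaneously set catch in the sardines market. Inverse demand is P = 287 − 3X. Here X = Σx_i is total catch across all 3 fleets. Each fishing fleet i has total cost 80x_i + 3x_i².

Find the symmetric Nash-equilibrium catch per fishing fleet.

A representative fishing fleet's profit is π_i = x_i(287 − 3X) − 80x_i − 3x_i², with X = x_i + Σ_{j≠i} x_j.
First-order condition: 207 − 12x_i − 3Σ_{j≠i} x_j = 0.
Imposing symmetry (x_j = x for all j) turns Σ_{j≠i} x_j into 2x, so 207 = 18x and x = 11.5.

11.5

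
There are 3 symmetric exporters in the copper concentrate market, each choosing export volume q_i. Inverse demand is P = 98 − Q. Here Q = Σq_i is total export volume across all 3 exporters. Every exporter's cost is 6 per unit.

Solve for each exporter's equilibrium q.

23

A representative exporter's profit is π_i = q_i(98 − Q) − 6q_i, with Q = q_i + Σ_{j≠i} q_j.
First-order condition: 92 − 2q_i − Σ_{j≠i} q_j = 0.
With identical exporters, set every q_j = q: then 92 − 2q − 2q = 0, i.e. q = 92/4 = 23.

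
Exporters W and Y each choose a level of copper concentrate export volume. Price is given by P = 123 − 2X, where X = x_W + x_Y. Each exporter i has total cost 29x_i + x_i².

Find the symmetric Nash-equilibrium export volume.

Exporter W's profit: π = x_W(123 − 2(x_W + x_Y)) − 29x_W − x_W².
∂π/∂x_W = 94 − 6x_W − 2x_Y = 0, so x_W = 47/3 − (1/3)x_Y.
The game is symmetric, so in equilibrium x_Y = x_W: the reaction function gives (4/3)x_W = 47/3, hence x_W = 11.75.

11.75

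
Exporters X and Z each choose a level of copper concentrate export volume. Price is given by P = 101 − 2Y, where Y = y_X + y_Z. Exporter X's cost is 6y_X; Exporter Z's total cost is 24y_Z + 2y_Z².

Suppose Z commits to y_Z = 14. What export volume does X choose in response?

Exporter X's profit: π = y_X(101 − 2(y_X + y_Z)) − 6y_X.
∂π/∂y_X = 95 − 4y_X − 2y_Z = 0, so y_X = 23.75 − 0.5y_Z.
At y_Z = 14: y_X = 23.75 − 0.5·14 = 16.75.

16.75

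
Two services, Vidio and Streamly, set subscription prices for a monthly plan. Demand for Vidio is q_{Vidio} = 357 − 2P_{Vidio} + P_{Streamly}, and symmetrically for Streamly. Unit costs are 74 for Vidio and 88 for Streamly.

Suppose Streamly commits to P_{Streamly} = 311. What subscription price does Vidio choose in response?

Vidio's profit: π = (P_{Vidio} − 74)(357 − 2P_{Vidio} + P_{Streamly}).
∂π/∂P_{Vidio} = 505 − 4P_{Vidio} + P_{Streamly} = 0 ⇒ P_{Vidio} = 126.25 + 0.25P_{Streamly}.
At P_{Streamly} = 311: P_{Vidio} = 126.25 + 0.25·311 = 204.

204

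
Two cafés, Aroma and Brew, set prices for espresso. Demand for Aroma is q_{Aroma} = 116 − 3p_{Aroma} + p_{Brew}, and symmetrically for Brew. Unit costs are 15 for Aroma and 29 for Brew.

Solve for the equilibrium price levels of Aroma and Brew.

33.4, 39.4

Aroma's profit: π = (p_{Aroma} − 15)(116 − 3p_{Aroma} + p_{Brew}).
∂π/∂p_{Aroma} = 161 − 6p_{Aroma} + p_{Brew} = 0 ⇒ p_{Aroma} = 161/6 + (1/6)p_{Brew}.
Similarly p_{Brew} = 203/6 + (1/6)p_{Aroma}.
Solving the two reaction functions simultaneously: (1 − (1/6)(1/6))p_{Aroma} = 161/6 + (1/6)·(203/6), so (35/36)p_{Aroma} = 1169/36 and p_{Aroma} = 33.4.
Then p_{Brew} = 203/6 + (1/6)·33.4 = 39.4.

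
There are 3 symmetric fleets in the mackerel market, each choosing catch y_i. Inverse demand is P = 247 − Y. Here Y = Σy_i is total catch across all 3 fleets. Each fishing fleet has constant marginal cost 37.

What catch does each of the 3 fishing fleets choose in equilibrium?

A representative fishing fleet's profit is π_i = y_i(247 − Y) − 37y_i, with Y = y_i + Σ_{j≠i} y_j.
First-order condition: 210 − 2y_i − Σ_{j≠i} y_j = 0.
Imposing symmetry (y_j = y for all j) turns Σ_{j≠i} y_j into 2y, so 210 = 4y and y = 52.5.

52.5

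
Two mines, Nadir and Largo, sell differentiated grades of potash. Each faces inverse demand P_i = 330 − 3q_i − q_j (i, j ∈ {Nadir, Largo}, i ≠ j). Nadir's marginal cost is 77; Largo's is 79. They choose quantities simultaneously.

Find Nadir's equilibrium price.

Mine Nadir's profit: π = q_{Nadir}(330 − 3q_{Nadir} − q_{Largo}) − 77q_{Nadir}.
∂π/∂q_{Nadir} = 253 − 6q_{Nadir} − q_{Largo} = 0 ⇒ q_{Nadir} = 253/6 − (1/6)q_{Largo}.
Similarly q_{Largo} = 251/6 − (1/6)q_{Nadir}.
Substituting the second reaction function into the first: q_{Nadir} = 253/6 − (1/6)(251/6 − (1/6)q_{Nadir}), which gives (35/36)q_{Nadir} = 1267/36 ⇒ q_{Nadir} = 36.2.
Then q_{Largo} = 251/6 − (1/6)·36.2 = 35.8.
P_{Nadir} = 330 − 3·36.2 − 35.8 = 185.6.

185.6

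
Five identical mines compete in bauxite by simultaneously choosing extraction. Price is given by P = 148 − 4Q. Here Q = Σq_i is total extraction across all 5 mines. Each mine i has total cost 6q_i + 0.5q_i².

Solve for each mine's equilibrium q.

5.68

A representative mine's profit is π_i = q_i(148 − 4Q) − 6q_i − 0.5q_i², with Q = q_i + Σ_{j≠i} q_j.
First-order condition: 142 − 9q_i − 4Σ_{j≠i} q_j = 0.
Imposing symmetry (q_j = q for all j) turns Σ_{j≠i} q_j into 4q, so 142 = 25q and q = 5.68.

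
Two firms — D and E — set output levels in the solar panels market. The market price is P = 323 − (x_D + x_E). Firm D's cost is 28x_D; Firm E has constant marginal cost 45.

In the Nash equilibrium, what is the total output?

Firm D's profit: π = x_D(323 − (x_D + x_E)) − 28x_D.
∂π/∂x_D = 295 − 2x_D − x_E = 0, so x_D = 147.5 − 0.5x_E.
By the same steps for E: x_E = 139 − 0.5x_D.
Substituting the second reaction function into the first: x_D = 147.5 − 0.5(139 − 0.5x_D), which gives 0.75x_D = 78 ⇒ x_D = 104.
Then x_E = 139 − 0.5·104 = 87.
Total output: 104 + 87 = 191.

191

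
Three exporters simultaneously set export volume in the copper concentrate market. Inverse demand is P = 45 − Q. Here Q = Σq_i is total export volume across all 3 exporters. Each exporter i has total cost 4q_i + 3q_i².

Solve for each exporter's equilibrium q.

4.1

A representative exporter's profit is π_i = q_i(45 − Q) − 4q_i − 3q_i², with Q = q_i + Σ_{j≠i} q_j.
First-order condition: 41 − 8q_i − Σ_{j≠i} q_j = 0.
Imposing symmetry (q_j = q for all j) turns Σ_{j≠i} q_j into 2q, so 41 = 10q and q = 4.1.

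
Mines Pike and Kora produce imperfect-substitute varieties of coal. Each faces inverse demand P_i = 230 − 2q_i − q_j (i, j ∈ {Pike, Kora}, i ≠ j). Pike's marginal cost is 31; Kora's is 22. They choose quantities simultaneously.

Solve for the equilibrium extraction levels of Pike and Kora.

39.2, 42.2

Mine Pike's profit: π = q_{Pike}(230 − 2q_{Pike} − q_{Kora}) − 31q_{Pike}.
∂π/∂q_{Pike} = 199 − 4q_{Pike} − q_{Kora} = 0 ⇒ q_{Pike} = 49.75 − 0.25q_{Kora}.
Similarly q_{Kora} = 52 − 0.25q_{Pike}.
Plugging q_{Kora} into Pike's best response: q_{Pike} = 49.75 − 0.25(52 − 0.25q_{Pike}) ⇒ 0.9375q_{Pike} = 36.75, so q_{Pike} = 39.2.
Then q_{Kora} = 52 − 0.25·39.2 = 42.2.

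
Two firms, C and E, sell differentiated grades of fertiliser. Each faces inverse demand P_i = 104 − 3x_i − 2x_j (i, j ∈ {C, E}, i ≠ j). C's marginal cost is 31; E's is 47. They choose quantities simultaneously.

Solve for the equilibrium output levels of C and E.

10.125, 6.125

Firm C's profit: π = x_C(104 − 3x_C − 2x_E) − 31x_C.
∂π/∂x_C = 73 − 6x_C − 2x_E = 0 ⇒ x_C = 73/6 − (1/3)x_E.
Similarly x_E = 9.5 − (1/3)x_C.
Substituting the second reaction function into the first: x_C = 73/6 − (1/3)(9.5 − (1/3)x_C), which gives (8/9)x_C = 9 ⇒ x_C = 10.125.
Then x_E = 9.5 − (1/3)·10.125 = 6.125.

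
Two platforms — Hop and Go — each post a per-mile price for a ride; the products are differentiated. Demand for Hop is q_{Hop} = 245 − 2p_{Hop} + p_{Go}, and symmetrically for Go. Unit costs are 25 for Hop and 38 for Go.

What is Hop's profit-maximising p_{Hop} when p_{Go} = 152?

Hop's profit: π = (p_{Hop} − 25)(245 − 2p_{Hop} + p_{Go}).
∂π/∂p_{Hop} = 295 − 4p_{Hop} + p_{Go} = 0 ⇒ p_{Hop} = 73.75 + 0.25p_{Go}.
At p_{Go} = 152: p_{Hop} = 73.75 + 0.25·152 = 111.75.

111.75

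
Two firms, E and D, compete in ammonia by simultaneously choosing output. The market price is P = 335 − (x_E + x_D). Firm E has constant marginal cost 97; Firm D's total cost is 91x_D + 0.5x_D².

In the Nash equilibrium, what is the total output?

144

Firm E's profit: π = x_E(335 − (x_E + x_D)) − 97x_E.
∂π/∂x_E = 238 − 2x_E − x_D = 0, so x_E = 119 − 0.5x_D.
For D: ∂π/∂x_D = 244 − 3x_D − x_E = 0 ⇒ x_D = 244/3 − (1/3)x_E.
Solving the two reaction functions simultaneously: (1 − (−0.5)(−1/3))x_E = 119 − 0.5·(244/3), so (5/6)x_E = 235/3 and x_E = 94.
Then x_D = 244/3 − (1/3)·94 = 50.
Total output: 94 + 50 = 144.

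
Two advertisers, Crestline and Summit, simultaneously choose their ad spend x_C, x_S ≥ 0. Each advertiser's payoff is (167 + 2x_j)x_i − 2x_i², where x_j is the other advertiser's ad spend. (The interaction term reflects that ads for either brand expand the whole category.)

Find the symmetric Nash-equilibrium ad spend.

83.5

Crestline's payoff is (167 + 2x_S)x_C − 2x_C².
∂π/∂x_C = 167 + 2x_S − 4x_C = 0, so x_C = 41.75 + 0.5x_S.
Setting x_C = x_S in the reaction function: x_C = 41.75 + 0.5x_C, so x_C = 41.75 / 0.5 = 83.5.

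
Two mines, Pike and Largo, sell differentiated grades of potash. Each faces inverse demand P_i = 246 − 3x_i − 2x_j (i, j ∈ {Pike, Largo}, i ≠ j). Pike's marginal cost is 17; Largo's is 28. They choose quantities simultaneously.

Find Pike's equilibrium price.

104.9375

Mine Pike's profit: π = x_{Pike}(246 − 3x_{Pike} − 2x_{Largo}) − 17x_{Pike}.
∂π/∂x_{Pike} = 229 − 6x_{Pike} − 2x_{Largo} = 0 ⇒ x_{Pike} = 229/6 − (1/3)x_{Largo}.
Similarly x_{Largo} = 109/3 − (1/3)x_{Pike}.
Substituting the second reaction function into the first: x_{Pike} = 229/6 − (1/3)(109/3 − (1/3)x_{Pike}), which gives (8/9)x_{Pike} = 469/18 ⇒ x_{Pike} = 29.3125.
Then x_{Largo} = 109/3 − (1/3)·29.3125 = 26.5625.
P_{Pike} = 246 − 3·29.3125 − 2·26.5625 = 104.9375.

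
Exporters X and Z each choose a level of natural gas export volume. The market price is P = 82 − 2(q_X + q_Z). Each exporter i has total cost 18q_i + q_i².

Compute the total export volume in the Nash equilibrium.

16

Exporter X's profit: π = q_X(82 − 2(q_X + q_Z)) − 18q_X − q_X².
∂π/∂q_X = 64 − 6q_X − 2q_Z = 0, so q_X = 32/3 − (1/3)q_Z.
The game is symmetric, so in equilibrium q_Z = q_X: the reaction function gives (4/3)q_X = 32/3, hence q_X = 8.
Total export volume: 8 + 8 = 16.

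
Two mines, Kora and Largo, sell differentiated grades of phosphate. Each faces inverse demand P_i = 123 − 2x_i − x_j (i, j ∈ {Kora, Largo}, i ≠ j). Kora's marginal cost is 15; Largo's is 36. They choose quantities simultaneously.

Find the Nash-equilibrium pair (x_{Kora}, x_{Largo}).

23, 16

Mine Kora's profit: π = x_{Kora}(123 − 2x_{Kora} − x_{Largo}) − 15x_{Kora}.
∂π/∂x_{Kora} = 108 − 4x_{Kora} − x_{Largo} = 0 ⇒ x_{Kora} = 27 − 0.25x_{Largo}.
Similarly x_{Largo} = 21.75 − 0.25x_{Kora}.
Plugging x_{Largo} into Kora's best response: x_{Kora} = 27 − 0.25(21.75 − 0.25x_{Kora}) ⇒ 0.9375x_{Kora} = 21.5625, so x_{Kora} = 23.
Then x_{Largo} = 21.75 − 0.25·23 = 16.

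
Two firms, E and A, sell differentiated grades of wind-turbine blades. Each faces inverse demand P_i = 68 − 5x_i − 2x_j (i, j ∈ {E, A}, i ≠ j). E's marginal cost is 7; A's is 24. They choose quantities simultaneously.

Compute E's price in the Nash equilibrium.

34.1875

Firm E's profit: π = x_E(68 − 5x_E − 2x_A) − 7x_E.
∂π/∂x_E = 61 − 10x_E − 2x_A = 0 ⇒ x_E = 6.1 − 0.2x_A.
Similarly x_A = 4.4 − 0.2x_E.
Solving the two reaction functions simultaneously: (1 − (−0.2)(−0.2))x_E = 6.1 − 0.2·4.4, so 0.96x_E = 5.22 and x_E = 5.4375.
Then x_A = 4.4 − 0.2·5.4375 = 3.3125.
P_E = 68 − 5·5.4375 − 2·3.3125 = 34.1875.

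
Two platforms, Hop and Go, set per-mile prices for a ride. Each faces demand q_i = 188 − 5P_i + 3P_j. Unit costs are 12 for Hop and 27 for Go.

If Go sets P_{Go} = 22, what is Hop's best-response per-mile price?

31.4

Hop's profit: π = (P_{Hop} − 12)(188 − 5P_{Hop} + 3P_{Go}).
∂π/∂P_{Hop} = 248 − 10P_{Hop} + 3P_{Go} = 0 ⇒ P_{Hop} = 24.8 + 0.3P_{Go}.
At P_{Go} = 22: P_{Hop} = 24.8 + 0.3·22 = 31.4.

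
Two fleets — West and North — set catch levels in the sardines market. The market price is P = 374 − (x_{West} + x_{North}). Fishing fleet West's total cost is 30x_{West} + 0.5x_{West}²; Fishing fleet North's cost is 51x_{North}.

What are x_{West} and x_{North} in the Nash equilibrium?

73, 125

Fishing fleet West's profit: π = x_{West}(374 − (x_{West} + x_{North})) − 30x_{West} − 0.5x_{West}².
∂π/∂x_{West} = 344 − 3x_{West} − x_{North} = 0, so x_{West} = 344/3 − (1/3)x_{North}.
For North: ∂π/∂x_{North} = 323 − 2x_{North} − x_{West} = 0 ⇒ x_{North} = 161.5 − 0.5x_{West}.
Substituting the second reaction function into the first: x_{West} = 344/3 − (1/3)(161.5 − 0.5x_{West}), which gives (5/6)x_{West} = 365/6 ⇒ x_{West} = 73.
Then x_{North} = 161.5 − 0.5·73 = 125.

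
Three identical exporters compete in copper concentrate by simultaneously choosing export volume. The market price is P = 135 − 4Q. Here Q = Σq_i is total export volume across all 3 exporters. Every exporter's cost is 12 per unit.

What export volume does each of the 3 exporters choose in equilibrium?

7.6875

A representative exporter's profit is π_i = q_i(135 − 4Q) − 12q_i, with Q = q_i + Σ_{j≠i} q_j.
First-order condition: 123 − 8q_i − 4Σ_{j≠i} q_j = 0.
In a symmetric equilibrium every exporter chooses the same q, so Σ_{j≠i} q_j = 2q. The condition becomes 123 − 16q = 0, giving q = 123/16 = 7.6875.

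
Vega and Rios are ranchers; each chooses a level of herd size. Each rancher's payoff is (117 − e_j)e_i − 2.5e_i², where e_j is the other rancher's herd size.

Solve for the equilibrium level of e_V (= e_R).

19.5

Vega's payoff is (117 − e_R)e_V − 2.5e_V².
∂π/∂e_V = 117 − e_R − 5e_V = 0, so e_V = 23.4 − 0.2e_R.
Setting e_V = e_R in the reaction function: e_V = 23.4 − 0.2e_V, so e_V = 23.4 / 1.2 = 19.5.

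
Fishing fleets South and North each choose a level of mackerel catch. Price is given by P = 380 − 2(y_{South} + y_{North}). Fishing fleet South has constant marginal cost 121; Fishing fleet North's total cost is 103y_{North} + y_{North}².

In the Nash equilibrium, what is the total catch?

Fishing fleet South's profit: π = y_{South}(380 − 2(y_{South} + y_{North})) − 121y_{South}.
∂π/∂y_{South} = 259 − 4y_{South} − 2y_{North} = 0, so y_{South} = 64.75 − 0.5y_{North}.
For North: ∂π/∂y_{North} = 277 − 6y_{North} − 2y_{South} = 0 ⇒ y_{North} = 277/6 − (1/3)y_{South}.
Plugging y_{North} into South's best response: y_{South} = 64.75 − 0.5(277/6 − (1/3)y_{South}) ⇒ (5/6)y_{South} = 125/3, so y_{South} = 50.
Then y_{North} = 277/6 − (1/3)·50 = 29.5.
Total catch: 50 + 29.5 = 79.5.

79.5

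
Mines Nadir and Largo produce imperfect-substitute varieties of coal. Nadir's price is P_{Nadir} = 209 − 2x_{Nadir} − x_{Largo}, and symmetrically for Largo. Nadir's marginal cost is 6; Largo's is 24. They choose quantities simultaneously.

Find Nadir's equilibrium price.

89.6

Mine Nadir's profit: π = x_{Nadir}(209 − 2x_{Nadir} − x_{Largo}) − 6x_{Nadir}.
∂π/∂x_{Nadir} = 203 − 4x_{Nadir} − x_{Largo} = 0 ⇒ x_{Nadir} = 50.75 − 0.25x_{Largo}.
Similarly x_{Largo} = 46.25 − 0.25x_{Nadir}.
Plugging x_{Largo} into Nadir's best response: x_{Nadir} = 50.75 − 0.25(46.25 − 0.25x_{Nadir}) ⇒ 0.9375x_{Nadir} = 39.1875, so x_{Nadir} = 41.8.
Then x_{Largo} = 46.25 − 0.25·41.8 = 35.8.
P_{Nadir} = 209 − 2·41.8 − 35.8 = 89.6.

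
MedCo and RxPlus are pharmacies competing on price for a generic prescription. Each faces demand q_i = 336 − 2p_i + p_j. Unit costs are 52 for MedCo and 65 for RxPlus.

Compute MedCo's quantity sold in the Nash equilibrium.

192.8

MedCo's profit: π = (p_{MedCo} − 52)(336 − 2p_{MedCo} + p_{RxPlus}).
∂π/∂p_{MedCo} = 440 − 4p_{MedCo} + p_{RxPlus} = 0 ⇒ p_{MedCo} = 110 + 0.25p_{RxPlus}.
Similarly p_{RxPlus} = 116.5 + 0.25p_{MedCo}.
Plugging p_{RxPlus} into MedCo's best response: p_{MedCo} = 110 + 0.25(116.5 + 0.25p_{MedCo}) ⇒ 0.9375p_{MedCo} = 139.125, so p_{MedCo} = 148.4.
Then p_{RxPlus} = 116.5 + 0.25·148.4 = 153.6.
q_{MedCo} = 336 − 2·148.4 + 153.6 = 192.8.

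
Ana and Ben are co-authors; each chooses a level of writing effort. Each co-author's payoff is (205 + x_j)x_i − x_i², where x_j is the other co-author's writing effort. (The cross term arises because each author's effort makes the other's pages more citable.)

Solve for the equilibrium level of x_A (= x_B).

Ana's payoff is (205 + x_B)x_A − x_A².
∂π/∂x_A = 205 + x_B − 2x_A = 0, so x_A = 102.5 + 0.5x_B.
The game is symmetric, so in equilibrium x_B = x_A: the reaction function gives 0.5x_A = 102.5, hence x_A = 205.

205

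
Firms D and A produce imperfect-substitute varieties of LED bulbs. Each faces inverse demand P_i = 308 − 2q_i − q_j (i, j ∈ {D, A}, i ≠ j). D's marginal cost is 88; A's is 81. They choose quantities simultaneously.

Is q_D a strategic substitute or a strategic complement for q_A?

Firm D's profit: π = q_D(308 − 2q_D − q_A) − 88q_D.
∂π/∂q_D = 220 − 4q_D − q_A = 0 ⇒ q_D = 55 − 0.25q_A.
The best-response slope dq_D/dq_A = −0.25 < 0: the reaction function is downward-sloping, so the choices are strategic substitutes.

strategic substitutes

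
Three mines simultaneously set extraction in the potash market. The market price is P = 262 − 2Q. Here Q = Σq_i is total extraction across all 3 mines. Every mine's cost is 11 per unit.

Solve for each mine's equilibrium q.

31.375

A representative mine's profit is π_i = q_i(262 − 2Q) − 11q_i, with Q = q_i + Σ_{j≠i} q_j.
First-order condition: 251 − 4q_i − 2Σ_{j≠i} q_j = 0.
In a symmetric equilibrium every mine chooses the same q, so Σ_{j≠i} q_j = 2q. The condition becomes 251 − 8q = 0, giving q = 251/8 = 31.375.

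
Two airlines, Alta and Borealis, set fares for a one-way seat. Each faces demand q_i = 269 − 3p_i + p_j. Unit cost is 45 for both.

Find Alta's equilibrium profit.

3844.92

Alta's profit: π = (p_{Alta} − 45)(269 − 3p_{Alta} + p_{Borealis}).
∂π/∂p_{Alta} = 404 − 6p_{Alta} + p_{Borealis} = 0 ⇒ p_{Alta} = 202/3 + (1/6)p_{Borealis}.
The game is symmetric, so in equilibrium p_{Borealis} = p_{Alta}: the reaction function gives (5/6)p_{Alta} = 202/3, hence p_{Alta} = 80.8.
q_{Alta} = 269 − 3·80.8 + 80.8 = 107.4.
Profit = (80.8 − 45)·107.4 = 3844.92.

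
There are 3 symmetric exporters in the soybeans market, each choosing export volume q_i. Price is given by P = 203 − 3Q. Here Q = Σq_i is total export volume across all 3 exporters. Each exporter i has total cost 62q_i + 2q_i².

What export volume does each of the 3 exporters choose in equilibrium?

A representative exporter's profit is π_i = q_i(203 − 3Q) − 62q_i − 2q_i², with Q = q_i + Σ_{j≠i} q_j.
First-order condition: 141 − 10q_i − 3Σ_{j≠i} q_j = 0.
In a symmetric equilibrium every exporter chooses the same q, so Σ_{j≠i} q_j = 2q. The condition becomes 141 − 16q = 0, giving q = 141/16 = 8.8125.

8.8125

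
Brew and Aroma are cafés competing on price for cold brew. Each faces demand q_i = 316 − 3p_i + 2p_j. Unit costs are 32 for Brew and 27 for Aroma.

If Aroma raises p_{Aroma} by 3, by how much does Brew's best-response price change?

1

Brew's profit: π = (p_{Brew} − 32)(316 − 3p_{Brew} + 2p_{Aroma}).
∂π/∂p_{Brew} = 412 − 6p_{Brew} + 2p_{Aroma} = 0 ⇒ p_{Brew} = 206/3 + (1/3)p_{Aroma}.
The reaction-function slope is 1/3, so a 3-unit rise in p_{Aroma} moves p_{Brew} by 1/3 × 3 = 1. Brew's best response rises — the actions are strategic complements.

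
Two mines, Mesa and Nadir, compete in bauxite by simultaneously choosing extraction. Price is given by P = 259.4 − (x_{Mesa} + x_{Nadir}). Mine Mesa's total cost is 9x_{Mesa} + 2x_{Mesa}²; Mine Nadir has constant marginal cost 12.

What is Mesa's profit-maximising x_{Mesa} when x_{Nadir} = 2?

Mine Mesa's profit: π = x_{Mesa}(259.4 − (x_{Mesa} + x_{Nadir})) − 9x_{Mesa} − 2x_{Mesa}².
∂π/∂x_{Mesa} = 250.4 − 6x_{Mesa} − x_{Nadir} = 0, so x_{Mesa} = 626/15 − (1/6)x_{Nadir}.
At x_{Nadir} = 2: x_{Mesa} = 626/15 − (1/6)·2 = 41.4.

41.4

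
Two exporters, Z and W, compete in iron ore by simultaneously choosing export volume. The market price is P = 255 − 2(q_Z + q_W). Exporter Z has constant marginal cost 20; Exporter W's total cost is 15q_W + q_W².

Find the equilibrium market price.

113

Exporter Z's profit: π = q_Z(255 − 2(q_Z + q_W)) − 20q_Z.
∂π/∂q_Z = 235 − 4q_Z − 2q_W = 0, so q_Z = 58.75 − 0.5q_W.
For W: ∂π/∂q_W = 240 − 6q_W − 2q_Z = 0 ⇒ q_W = 40 − (1/3)q_Z.
Solving the two reaction functions simultaneously: (1 − (−0.5)(−1/3))q_Z = 58.75 − 0.5·40, so (5/6)q_Z = 38.75 and q_Z = 46.5.
Then q_W = 40 − (1/3)·46.5 = 24.5.
Equilibrium price: P = 255 − 2·71 = 113.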